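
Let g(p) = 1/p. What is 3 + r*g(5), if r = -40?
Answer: -5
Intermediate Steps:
3 + r*g(5) = 3 - 40/5 = 3 - 40*⅕ = 3 - 8 = -5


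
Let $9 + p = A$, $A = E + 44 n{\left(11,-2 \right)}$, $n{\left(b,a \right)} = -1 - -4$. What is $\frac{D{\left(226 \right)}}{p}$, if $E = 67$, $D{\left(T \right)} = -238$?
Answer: $- \frac{119}{95} \approx -1.2526$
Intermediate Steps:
$n{\left(b,a \right)} = 3$ ($n{\left(b,a \right)} = -1 + 4 = 3$)
$A = 199$ ($A = 67 + 44 \cdot 3 = 67 + 132 = 199$)
$p = 190$ ($p = -9 + 199 = 190$)
$\frac{D{\left(226 \right)}}{p} = - \frac{238}{190} = \left(-238\right) \frac{1}{190} = - \frac{119}{95}$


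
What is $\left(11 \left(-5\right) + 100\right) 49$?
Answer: $2205$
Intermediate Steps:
$\left(11 \left(-5\right) + 100\right) 49 = \left(-55 + 100\right) 49 = 45 \cdot 49 = 2205$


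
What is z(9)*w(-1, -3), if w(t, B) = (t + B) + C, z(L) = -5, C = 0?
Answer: 20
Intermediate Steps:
w(t, B) = B + t (w(t, B) = (t + B) + 0 = (B + t) + 0 = B + t)
z(9)*w(-1, -3) = -5*(-3 - 1) = -5*(-4) = 20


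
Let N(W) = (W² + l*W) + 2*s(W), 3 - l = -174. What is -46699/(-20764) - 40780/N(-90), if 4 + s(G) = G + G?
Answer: 614797161/85111636 ≈ 7.2234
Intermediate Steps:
s(G) = -4 + 2*G (s(G) = -4 + (G + G) = -4 + 2*G)
l = 177 (l = 3 - 1*(-174) = 3 + 174 = 177)
N(W) = -8 + W² + 181*W (N(W) = (W² + 177*W) + 2*(-4 + 2*W) = (W² + 177*W) + (-8 + 4*W) = -8 + W² + 181*W)
-46699/(-20764) - 40780/N(-90) = -46699/(-20764) - 40780/(-8 + (-90)² + 181*(-90)) = -46699*(-1/20764) - 40780/(-8 + 8100 - 16290) = 46699/20764 - 40780/(-8198) = 46699/20764 - 40780*(-1/8198) = 46699/20764 + 20390/4099 = 614797161/85111636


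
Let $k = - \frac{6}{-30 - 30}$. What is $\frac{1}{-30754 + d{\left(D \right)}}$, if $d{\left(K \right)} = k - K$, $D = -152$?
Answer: $- \frac{10}{306019} \approx -3.2678 \cdot 10^{-5}$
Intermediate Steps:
$k = \frac{1}{10}$ ($k = - \frac{6}{-60} = \left(-6\right) \left(- \frac{1}{60}\right) = \frac{1}{10} \approx 0.1$)
$d{\left(K \right)} = \frac{1}{10} - K$
$\frac{1}{-30754 + d{\left(D \right)}} = \frac{1}{-30754 + \left(\frac{1}{10} - -152\right)} = \frac{1}{-30754 + \left(\frac{1}{10} + 152\right)} = \frac{1}{-30754 + \frac{1521}{10}} = \frac{1}{- \frac{306019}{10}} = - \frac{10}{306019}$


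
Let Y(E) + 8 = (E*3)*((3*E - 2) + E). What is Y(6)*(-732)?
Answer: -284016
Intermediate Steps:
Y(E) = -8 + 3*E*(-2 + 4*E) (Y(E) = -8 + (E*3)*((3*E - 2) + E) = -8 + (3*E)*((-2 + 3*E) + E) = -8 + (3*E)*(-2 + 4*E) = -8 + 3*E*(-2 + 4*E))
Y(6)*(-732) = (-8 - 6*6 + 12*6²)*(-732) = (-8 - 36 + 12*36)*(-732) = (-8 - 36 + 432)*(-732) = 388*(-732) = -284016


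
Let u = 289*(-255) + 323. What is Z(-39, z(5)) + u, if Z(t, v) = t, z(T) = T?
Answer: -73411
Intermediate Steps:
u = -73372 (u = -73695 + 323 = -73372)
Z(-39, z(5)) + u = -39 - 73372 = -73411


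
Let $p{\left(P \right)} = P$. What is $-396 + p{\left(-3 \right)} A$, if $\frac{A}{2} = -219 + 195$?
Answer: $-252$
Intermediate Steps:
$A = -48$ ($A = 2 \left(-219 + 195\right) = 2 \left(-24\right) = -48$)
$-396 + p{\left(-3 \right)} A = -396 - -144 = -396 + 144 = -252$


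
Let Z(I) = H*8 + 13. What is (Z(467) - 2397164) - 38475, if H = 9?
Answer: -2435554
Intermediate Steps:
Z(I) = 85 (Z(I) = 9*8 + 13 = 72 + 13 = 85)
(Z(467) - 2397164) - 38475 = (85 - 2397164) - 38475 = -2397079 - 38475 = -2435554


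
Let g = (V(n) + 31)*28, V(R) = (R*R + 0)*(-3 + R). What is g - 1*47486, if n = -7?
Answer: -60338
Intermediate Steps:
V(R) = R**2*(-3 + R) (V(R) = (R**2 + 0)*(-3 + R) = R**2*(-3 + R))
g = -12852 (g = ((-7)**2*(-3 - 7) + 31)*28 = (49*(-10) + 31)*28 = (-490 + 31)*28 = -459*28 = -12852)
g - 1*47486 = -12852 - 1*47486 = -12852 - 47486 = -60338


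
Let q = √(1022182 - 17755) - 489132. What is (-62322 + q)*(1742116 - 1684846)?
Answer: -31581770580 + 171810*√111603 ≈ -3.1524e+10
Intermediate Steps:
q = -489132 + 3*√111603 (q = √1004427 - 489132 = 3*√111603 - 489132 = -489132 + 3*√111603 ≈ -4.8813e+5)
(-62322 + q)*(1742116 - 1684846) = (-62322 + (-489132 + 3*√111603))*(1742116 - 1684846) = (-551454 + 3*√111603)*57270 = -31581770580 + 171810*√111603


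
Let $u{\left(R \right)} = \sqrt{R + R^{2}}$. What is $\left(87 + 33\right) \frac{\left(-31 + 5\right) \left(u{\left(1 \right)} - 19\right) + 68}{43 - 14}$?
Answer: $\frac{67440}{29} - \frac{3120 \sqrt{2}}{29} \approx 2173.4$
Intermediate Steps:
$\left(87 + 33\right) \frac{\left(-31 + 5\right) \left(u{\left(1 \right)} - 19\right) + 68}{43 - 14} = \left(87 + 33\right) \frac{\left(-31 + 5\right) \left(\sqrt{1 \left(1 + 1\right)} - 19\right) + 68}{43 - 14} = 120 \frac{- 26 \left(\sqrt{1 \cdot 2} - 19\right) + 68}{29} = 120 \left(- 26 \left(\sqrt{2} - 19\right) + 68\right) \frac{1}{29} = 120 \left(- 26 \left(-19 + \sqrt{2}\right) + 68\right) \frac{1}{29} = 120 \left(\left(494 - 26 \sqrt{2}\right) + 68\right) \frac{1}{29} = 120 \left(562 - 26 \sqrt{2}\right) \frac{1}{29} = 120 \left(\frac{562}{29} - \frac{26 \sqrt{2}}{29}\right) = \frac{67440}{29} - \frac{3120 \sqrt{2}}{29}$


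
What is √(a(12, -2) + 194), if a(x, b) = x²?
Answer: 13*√2 ≈ 18.385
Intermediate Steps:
√(a(12, -2) + 194) = √(12² + 194) = √(144 + 194) = √338 = 13*√2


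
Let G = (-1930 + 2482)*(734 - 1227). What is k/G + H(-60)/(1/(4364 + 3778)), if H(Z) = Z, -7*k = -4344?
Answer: -38775298141/79373 ≈ -4.8852e+5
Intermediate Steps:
k = 4344/7 (k = -1/7*(-4344) = 4344/7 ≈ 620.57)
G = -272136 (G = 552*(-493) = -272136)
k/G + H(-60)/(1/(4364 + 3778)) = (4344/7)/(-272136) - 60/(1/(4364 + 3778)) = (4344/7)*(-1/272136) - 60/(1/8142) = -181/79373 - 60/1/8142 = -181/79373 - 60*8142 = -181/79373 - 488520 = -38775298141/79373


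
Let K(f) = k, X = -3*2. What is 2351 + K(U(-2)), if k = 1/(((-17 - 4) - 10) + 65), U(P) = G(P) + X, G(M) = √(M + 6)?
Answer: 79935/34 ≈ 2351.0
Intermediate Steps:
G(M) = √(6 + M)
X = -6
U(P) = -6 + √(6 + P) (U(P) = √(6 + P) - 6 = -6 + √(6 + P))
k = 1/34 (k = 1/((-21 - 10) + 65) = 1/(-31 + 65) = 1/34 ≈ 0.029412)
K(f) = 1/34
2351 + K(U(-2)) = 2351 + 1/34 = 79935/34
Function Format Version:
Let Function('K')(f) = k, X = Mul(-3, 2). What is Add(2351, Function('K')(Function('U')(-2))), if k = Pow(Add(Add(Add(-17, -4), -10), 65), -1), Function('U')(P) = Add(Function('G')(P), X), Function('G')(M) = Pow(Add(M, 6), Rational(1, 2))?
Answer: Rational(79935, 34) ≈ 2351.0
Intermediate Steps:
Function('G')(M) = Pow(Add(6, M), Rational(1, 2))
X = -6
Function('U')(P) = Add(-6, Pow(Add(6, P), Rational(1, 2))) (Function('U')(P) = Add(Pow(Add(6, P), Rational(1, 2)), -6) = Add(-6, Pow(Add(6, P), Rational(1, 2))))
k = Rational(1, 34) (k = Pow(Add(Add(-21, -10), 65), -1) = Pow(Add(-31, 65), -1) = Pow(34, -1) = Rational(1, 34) ≈ 0.029412)
Function('K')(f) = Rational(1, 34)
Add(2351, Function('K')(Function('U')(-2))) = Add(2351, Rational(1, 34)) = Rational(79935, 34)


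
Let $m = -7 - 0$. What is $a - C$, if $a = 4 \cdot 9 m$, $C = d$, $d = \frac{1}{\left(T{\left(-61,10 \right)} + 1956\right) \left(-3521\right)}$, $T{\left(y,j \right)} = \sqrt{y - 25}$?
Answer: $\frac{- 887292 \sqrt{86} + 1735543151 i}{3521 \left(\sqrt{86} - 1956 i\right)} \approx -252.0 - 9.3132 \cdot 10^{-10} i$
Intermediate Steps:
$m = -7$ ($m = -7 + 0 = -7$)
$T{\left(y,j \right)} = \sqrt{-25 + y}$
$d = - \frac{1}{3521 \left(1956 + i \sqrt{86}\right)}$ ($d = \frac{1}{\left(\sqrt{-25 - 61} + 1956\right) \left(-3521\right)} = \frac{1}{\sqrt{-86} + 1956} \left(- \frac{1}{3521}\right) = \frac{1}{i \sqrt{86} + 1956} \left(- \frac{1}{3521}\right) = \frac{1}{1956 + i \sqrt{86}} \left(- \frac{1}{3521}\right) = - \frac{1}{3521 \left(1956 + i \sqrt{86}\right)} \approx -1.452 \cdot 10^{-7} + 6.8839 \cdot 10^{-10} i$)
$C = \frac{i}{3521 \left(\sqrt{86} - 1956 i\right)} \approx -1.452 \cdot 10^{-7} + 6.8839 \cdot 10^{-10} i$
$a = -252$ ($a = 4 \cdot 9 \left(-7\right) = 36 \left(-7\right) = -252$)
$a - C = -252 - \frac{i}{3521 \left(\sqrt{86} - 1956 i\right)}$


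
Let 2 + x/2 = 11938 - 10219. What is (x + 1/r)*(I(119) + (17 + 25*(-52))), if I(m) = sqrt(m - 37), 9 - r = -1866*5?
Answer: -41145972941/9339 + 32070127*sqrt(82)/9339 ≈ -4.3747e+6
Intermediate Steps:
x = 3434 (x = -4 + 2*(11938 - 10219) = -4 + 2*1719 = -4 + 3438 = 3434)
r = 9339 (r = 9 - (-1866)*5 = 9 - 1*(-9330) = 9 + 9330 = 9339)
I(m) = sqrt(-37 + m)
(x + 1/r)*(I(119) + (17 + 25*(-52))) = (3434 + 1/9339)*(sqrt(-37 + 119) + (17 + 25*(-52))) = (3434 + 1/9339)*(sqrt(82) + (17 - 1300)) = 32070127*(sqrt(82) - 1283)/9339 = 32070127*(-1283 + sqrt(82))/9339 = -41145972941/9339 + 32070127*sqrt(82)/9339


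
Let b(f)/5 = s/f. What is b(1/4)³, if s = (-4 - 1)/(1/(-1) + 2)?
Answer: -1000000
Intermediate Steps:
s = -5 (s = -5/(-1 + 2) = -5/1 = -5*1 = -5)
b(f) = -25/f (b(f) = 5*(-5/f) = -25/f)
b(1/4)³ = (-25/(1/4))³ = (-25/¼)³ = (-25*4)³ = (-100)³ = -1000000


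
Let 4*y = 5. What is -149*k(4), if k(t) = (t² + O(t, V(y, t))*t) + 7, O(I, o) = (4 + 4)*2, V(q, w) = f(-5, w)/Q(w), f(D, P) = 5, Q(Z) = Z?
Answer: -12963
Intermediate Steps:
y = 5/4 (y = (¼)*5 = 5/4 ≈ 1.2500)
V(q, w) = 5/w
O(I, o) = 16 (O(I, o) = 8*2 = 16)
k(t) = 7 + t² + 16*t (k(t) = (t² + 16*t) + 7 = 7 + t² + 16*t)
-149*k(4) = -149*(7 + 4² + 16*4) = -149*(7 + 16 + 64) = -149*87 = -12963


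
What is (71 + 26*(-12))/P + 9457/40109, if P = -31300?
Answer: 305670369/1255411700 ≈ 0.24348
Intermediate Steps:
(71 + 26*(-12))/P + 9457/40109 = (71 + 26*(-12))/(-31300) + 9457/40109 = (71 - 312)*(-1/31300) + 9457*(1/40109) = -241*(-1/31300) + 9457/40109 = 241/31300 + 9457/40109 = 305670369/1255411700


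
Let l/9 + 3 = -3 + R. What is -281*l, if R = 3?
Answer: 7587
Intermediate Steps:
l = -27 (l = -27 + 9*(-3 + 3) = -27 + 9*0 = -27 + 0 = -27)
-281*l = -281*(-27) = 7587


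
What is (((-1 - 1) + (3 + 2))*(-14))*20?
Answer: -840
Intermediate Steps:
(((-1 - 1) + (3 + 2))*(-14))*20 = ((-2 + 5)*(-14))*20 = (3*(-14))*20 = -42*20 = -840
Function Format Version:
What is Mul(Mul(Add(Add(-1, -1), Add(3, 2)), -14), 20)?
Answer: -840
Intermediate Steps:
Mul(Mul(Add(Add(-1, -1), Add(3, 2)), -14), 20) = Mul(Mul(Add(-2, 5), -14), 20) = Mul(Mul(3, -14), 20) = Mul(-42, 20) = -840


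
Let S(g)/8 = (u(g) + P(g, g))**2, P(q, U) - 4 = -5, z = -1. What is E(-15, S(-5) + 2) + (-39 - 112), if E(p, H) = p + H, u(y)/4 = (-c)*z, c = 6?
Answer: 4068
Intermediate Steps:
P(q, U) = -1 (P(q, U) = 4 - 5 = -1)
u(y) = 24 (u(y) = 4*(-1*6*(-1)) = 4*(-6*(-1)) = 4*6 = 24)
S(g) = 4232 (S(g) = 8*(24 - 1)**2 = 8*23**2 = 8*529 = 4232)
E(p, H) = H + p
E(-15, S(-5) + 2) + (-39 - 112) = ((4232 + 2) - 15) + (-39 - 112) = (4234 - 15) - 151 = 4219 - 151 = 4068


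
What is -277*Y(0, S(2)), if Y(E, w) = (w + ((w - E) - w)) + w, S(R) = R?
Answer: -1108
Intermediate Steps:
Y(E, w) = -E + 2*w (Y(E, w) = (w - E) + w = -E + 2*w)
-277*Y(0, S(2)) = -277*(-1*0 + 2*2) = -277*(0 + 4) = -277*4 = -1108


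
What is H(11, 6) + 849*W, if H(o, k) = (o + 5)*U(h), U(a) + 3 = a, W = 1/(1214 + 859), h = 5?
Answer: 22395/691 ≈ 32.410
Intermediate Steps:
W = 1/2073 ≈ 0.00048239
U(a) = -3 + a
H(o, k) = 10 + 2*o (H(o, k) = (o + 5)*(-3 + 5) = (5 + o)*2 = 10 + 2*o)
H(11, 6) + 849*W = (10 + 2*11) + 849*(1/2073) = (10 + 22) + 283/691 = 32 + 283/691 = 22395/691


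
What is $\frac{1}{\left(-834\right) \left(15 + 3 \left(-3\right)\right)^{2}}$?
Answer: $- \frac{1}{30024} \approx -3.3307 \cdot 10^{-5}$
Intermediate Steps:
$\frac{1}{\left(-834\right) \left(15 + 3 \left(-3\right)\right)^{2}} = - \frac{1}{834 \left(15 - 9\right)^{2}} = - \frac{1}{834 \cdot 6^{2}} = - \frac{1}{834 \cdot 36} = \left(- \frac{1}{834}\right) \frac{1}{36} = - \frac{1}{30024}$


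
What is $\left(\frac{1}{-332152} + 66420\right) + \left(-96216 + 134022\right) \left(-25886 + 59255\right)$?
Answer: $\frac{419047890342767}{332152} \approx 1.2616 \cdot 10^{9}$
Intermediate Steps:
$\left(\frac{1}{-332152} + 66420\right) + \left(-96216 + 134022\right) \left(-25886 + 59255\right) = \left(- \frac{1}{332152} + 66420\right) + 37806 \cdot 33369 = \frac{22061535839}{332152} + 1261548414 = \frac{419047890342767}{332152}$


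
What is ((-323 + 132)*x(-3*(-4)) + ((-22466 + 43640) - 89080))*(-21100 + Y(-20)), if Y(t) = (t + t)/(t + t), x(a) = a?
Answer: 1481107602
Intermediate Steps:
Y(t) = 1 (Y(t) = (2*t)/((2*t)) = (2*t)*(1/(2*t)) = 1)
((-323 + 132)*x(-3*(-4)) + ((-22466 + 43640) - 89080))*(-21100 + Y(-20)) = ((-323 + 132)*(-3*(-4)) + ((-22466 + 43640) - 89080))*(-21100 + 1) = (-191*12 + (21174 - 89080))*(-21099) = (-2292 - 67906)*(-21099) = -70198*(-21099) = 1481107602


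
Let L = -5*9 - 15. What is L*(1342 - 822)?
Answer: -31200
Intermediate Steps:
L = -60 (L = -45 - 15 = -60)
L*(1342 - 822) = -60*(1342 - 822) = -60*520 = -31200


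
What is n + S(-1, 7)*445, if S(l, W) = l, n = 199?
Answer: -246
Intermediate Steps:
n + S(-1, 7)*445 = 199 - 1*445 = 199 - 445 = -246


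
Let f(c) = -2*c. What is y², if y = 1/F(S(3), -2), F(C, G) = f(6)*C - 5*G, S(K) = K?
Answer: 1/676 ≈ 0.0014793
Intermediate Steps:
F(C, G) = -12*C - 5*G (F(C, G) = (-2*6)*C - 5*G = -12*C - 5*G)
y = -1/26 (y = 1/(-12*3 - 5*(-2)) = 1/(-36 + 10) = 1/(-26) = -1/26 ≈ -0.038462)
y² = (-1/26)² = 1/676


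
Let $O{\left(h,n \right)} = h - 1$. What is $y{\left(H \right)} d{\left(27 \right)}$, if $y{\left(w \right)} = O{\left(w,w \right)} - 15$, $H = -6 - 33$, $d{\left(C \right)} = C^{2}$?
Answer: $-40095$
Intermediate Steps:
$O{\left(h,n \right)} = -1 + h$
$H = -39$
$y{\left(w \right)} = -16 + w$ ($y{\left(w \right)} = \left(-1 + w\right) - 15 = -16 + w$)
$y{\left(H \right)} d{\left(27 \right)} = \left(-16 - 39\right) 27^{2} = \left(-55\right) 729 = -40095$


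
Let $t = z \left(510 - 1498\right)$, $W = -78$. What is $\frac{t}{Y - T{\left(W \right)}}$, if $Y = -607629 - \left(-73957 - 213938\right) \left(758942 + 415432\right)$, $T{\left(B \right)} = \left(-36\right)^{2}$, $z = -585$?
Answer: $\frac{38532}{22539719587} \approx 1.7095 \cdot 10^{-6}$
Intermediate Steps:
$t = 577980$ ($t = - 585 \left(510 - 1498\right) = \left(-585\right) \left(-988\right) = 577980$)
$T{\left(B \right)} = 1296$
$Y = 338095795101$ ($Y = -607629 - \left(-287895\right) 1174374 = -607629 - -338096402730 = -607629 + 338096402730 = 338095795101$)
$\frac{t}{Y - T{\left(W \right)}} = \frac{577980}{338095795101 - 1296} = \frac{577980}{338095793805} = 577980 \cdot \frac{1}{338095793805} = \frac{38532}{22539719587}$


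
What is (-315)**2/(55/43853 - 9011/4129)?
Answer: -5988858398775/131644096 ≈ -45493.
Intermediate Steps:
(-315)**2/(55/43853 - 9011/4129) = 99225/(55*(1/43853) - 9011*1/4129) = 99225/(55/43853 - 9011/4129) = 99225/(-394932288/181069037) = 99225*(-181069037/394932288) = -5988858398775/131644096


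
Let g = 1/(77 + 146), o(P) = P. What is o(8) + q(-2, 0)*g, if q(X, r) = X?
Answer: 1782/223 ≈ 7.9910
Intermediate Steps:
g = 1/223 ≈ 0.0044843
o(8) + q(-2, 0)*g = 8 - 2*1/223 = 8 - 2/223 = 1782/223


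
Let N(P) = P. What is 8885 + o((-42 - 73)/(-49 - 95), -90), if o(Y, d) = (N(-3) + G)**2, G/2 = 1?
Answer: 8886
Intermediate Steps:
G = 2 (G = 2*1 = 2)
o(Y, d) = 1 (o(Y, d) = (-3 + 2)**2 = (-1)**2 = 1)
8885 + o((-42 - 73)/(-49 - 95), -90) = 8885 + 1 = 8886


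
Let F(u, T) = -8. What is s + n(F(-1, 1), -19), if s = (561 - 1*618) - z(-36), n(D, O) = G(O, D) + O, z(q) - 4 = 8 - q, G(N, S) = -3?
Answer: -127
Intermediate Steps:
z(q) = 12 - q (z(q) = 4 + (8 - q) = 12 - q)
n(D, O) = -3 + O
s = -105 (s = (561 - 1*618) - (12 - 1*(-36)) = (561 - 618) - (12 + 36) = -57 - 1*48 = -57 - 48 = -105)
s + n(F(-1, 1), -19) = -105 + (-3 - 19) = -105 - 22 = -127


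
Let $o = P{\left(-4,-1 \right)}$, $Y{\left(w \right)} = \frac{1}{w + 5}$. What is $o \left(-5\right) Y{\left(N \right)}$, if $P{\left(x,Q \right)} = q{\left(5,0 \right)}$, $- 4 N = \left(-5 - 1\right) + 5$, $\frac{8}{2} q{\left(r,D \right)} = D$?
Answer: $0$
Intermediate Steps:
$q{\left(r,D \right)} = \frac{D}{4}$
$N = \frac{1}{4}$ ($N = - \frac{\left(-5 - 1\right) + 5}{4} = - \frac{-6 + 5}{4} = \left(- \frac{1}{4}\right) \left(-1\right) = \frac{1}{4} \approx 0.25$)
$Y{\left(w \right)} = \frac{1}{5 + w}$
$P{\left(x,Q \right)} = 0$ ($P{\left(x,Q \right)} = \frac{1}{4} \cdot 0 = 0$)
$o = 0$
$o \left(-5\right) Y{\left(N \right)} = \frac{0 \left(-5\right)}{5 + \frac{1}{4}} = \frac{0}{\frac{21}{4}} = 0 \cdot \frac{4}{21} = 0$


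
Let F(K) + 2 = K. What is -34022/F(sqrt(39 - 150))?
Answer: 68044/115 + 34022*I*sqrt(111)/115 ≈ 591.69 + 3116.9*I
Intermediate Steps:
F(K) = -2 + K
-34022/F(sqrt(39 - 150)) = -34022/(-2 + sqrt(39 - 150)) = -34022/(-2 + sqrt(-111)) = -34022/(-2 + I*sqrt(111))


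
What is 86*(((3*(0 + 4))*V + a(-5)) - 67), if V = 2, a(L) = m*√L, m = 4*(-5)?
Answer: -3698 - 1720*I*√5 ≈ -3698.0 - 3846.0*I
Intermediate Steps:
m = -20
a(L) = -20*√L
86*(((3*(0 + 4))*V + a(-5)) - 67) = 86*(((3*(0 + 4))*2 - 20*I*√5) - 67) = 86*(((3*4)*2 - 20*I*√5) - 67) = 86*((12*2 - 20*I*√5) - 67) = 86*((24 - 20*I*√5) - 67) = 86*(-43 - 20*I*√5) = -3698 - 1720*I*√5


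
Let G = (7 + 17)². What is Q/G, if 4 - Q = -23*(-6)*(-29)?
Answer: 2003/288 ≈ 6.9549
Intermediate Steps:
G = 576 (G = 24² = 576)
Q = 4006 (Q = 4 - (-23*(-6))*(-29) = 4 - 138*(-29) = 4 - 1*(-4002) = 4 + 4002 = 4006)
Q/G = 4006/576 = 4006*(1/576) = 2003/288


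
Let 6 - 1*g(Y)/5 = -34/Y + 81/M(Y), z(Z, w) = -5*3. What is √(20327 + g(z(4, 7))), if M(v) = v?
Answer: √183354/3 ≈ 142.73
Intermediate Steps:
z(Z, w) = -15
g(Y) = 30 - 235/Y (g(Y) = 30 - 5*(-34/Y + 81/Y) = 30 - 235/Y)
√(20327 + g(z(4, 7))) = √(20327 + (30 - 235/(-15))) = √(20327 + (30 - 235*(-1/15))) = √(20327 + (30 + 47/3)) = √(20327 + 137/3) = √(61118/3) = √183354/3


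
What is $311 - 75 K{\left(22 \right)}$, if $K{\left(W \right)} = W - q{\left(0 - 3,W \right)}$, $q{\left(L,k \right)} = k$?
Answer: $311$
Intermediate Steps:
$K{\left(W \right)} = 0$ ($K{\left(W \right)} = W - W = 0$)
$311 - 75 K{\left(22 \right)} = 311 - 0 = 311 + 0 = 311$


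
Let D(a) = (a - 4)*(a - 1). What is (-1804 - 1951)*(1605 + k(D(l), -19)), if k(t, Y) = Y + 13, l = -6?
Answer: -6004245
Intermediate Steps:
D(a) = (-1 + a)*(-4 + a) (D(a) = (-4 + a)*(-1 + a) = (-1 + a)*(-4 + a))
k(t, Y) = 13 + Y
(-1804 - 1951)*(1605 + k(D(l), -19)) = (-1804 - 1951)*(1605 + (13 - 19)) = -3755*(1605 - 6) = -3755*1599 = -6004245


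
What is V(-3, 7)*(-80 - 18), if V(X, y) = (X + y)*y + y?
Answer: -3430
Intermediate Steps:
V(X, y) = y + y*(X + y) (V(X, y) = y*(X + y) + y = y + y*(X + y))
V(-3, 7)*(-80 - 18) = (7*(1 - 3 + 7))*(-80 - 18) = (7*5)*(-98) = 35*(-98) = -3430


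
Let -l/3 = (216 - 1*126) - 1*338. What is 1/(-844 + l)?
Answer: -1/100 ≈ -0.010000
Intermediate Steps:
l = 744 (l = -3*((216 - 1*126) - 1*338) = -3*((216 - 126) - 338) = -3*(90 - 338) = -3*(-248) = 744)
1/(-844 + l) = 1/(-844 + 744) = 1/(-100) = -1/100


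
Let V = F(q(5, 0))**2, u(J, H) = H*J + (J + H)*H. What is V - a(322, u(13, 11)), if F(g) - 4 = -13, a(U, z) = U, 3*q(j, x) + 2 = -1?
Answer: -241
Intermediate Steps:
u(J, H) = H*J + H*(H + J) (u(J, H) = H*J + (H + J)*H = H*J + H*(H + J))
q(j, x) = -1 (q(j, x) = -2/3 + (1/3)*(-1) = -2/3 - 1/3 = -1)
F(g) = -9 (F(g) = 4 - 13 = -9)
V = 81 (V = (-9)**2 = 81)
V - a(322, u(13, 11)) = 81 - 1*322 = 81 - 322 = -241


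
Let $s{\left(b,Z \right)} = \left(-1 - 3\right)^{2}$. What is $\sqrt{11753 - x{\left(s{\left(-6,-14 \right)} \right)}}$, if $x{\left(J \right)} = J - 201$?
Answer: $\sqrt{11938} \approx 109.26$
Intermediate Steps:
$s{\left(b,Z \right)} = 16$ ($s{\left(b,Z \right)} = \left(-4\right)^{2} = 16$)
$x{\left(J \right)} = -201 + J$
$\sqrt{11753 - x{\left(s{\left(-6,-14 \right)} \right)}} = \sqrt{11753 - \left(-201 + 16\right)} = \sqrt{11753 - -185} = \sqrt{11753 + 185} = \sqrt{11938}$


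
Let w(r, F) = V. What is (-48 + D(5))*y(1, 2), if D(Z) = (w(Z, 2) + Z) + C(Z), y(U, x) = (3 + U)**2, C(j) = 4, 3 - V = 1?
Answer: -592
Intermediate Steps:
V = 2 (V = 3 - 1*1 = 3 - 1 = 2)
w(r, F) = 2
D(Z) = 6 + Z (D(Z) = (2 + Z) + 4 = 6 + Z)
(-48 + D(5))*y(1, 2) = (-48 + (6 + 5))*(3 + 1)**2 = (-48 + 11)*4**2 = -37*16 = -592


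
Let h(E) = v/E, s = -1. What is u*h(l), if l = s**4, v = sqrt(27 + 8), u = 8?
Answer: 8*sqrt(35) ≈ 47.329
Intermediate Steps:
v = sqrt(35) ≈ 5.9161
l = 1 (l = (-1)**4 = 1)
h(E) = sqrt(35)/E
u*h(l) = 8*(sqrt(35)/1) = 8*(sqrt(35)*1) = 8*sqrt(35)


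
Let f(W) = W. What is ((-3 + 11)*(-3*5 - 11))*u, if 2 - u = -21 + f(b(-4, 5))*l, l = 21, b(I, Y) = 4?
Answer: 12688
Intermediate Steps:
u = -61 (u = 2 - (-21 + 4*21) = 2 - (-21 + 84) = 2 - 1*63 = 2 - 63 = -61)
((-3 + 11)*(-3*5 - 11))*u = ((-3 + 11)*(-3*5 - 11))*(-61) = (8*(-15 - 11))*(-61) = (8*(-26))*(-61) = -208*(-61) = 12688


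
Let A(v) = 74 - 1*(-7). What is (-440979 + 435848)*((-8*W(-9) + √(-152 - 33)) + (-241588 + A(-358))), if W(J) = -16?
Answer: 1238515649 - 5131*I*√185 ≈ 1.2385e+9 - 69789.0*I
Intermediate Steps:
A(v) = 81 (A(v) = 74 + 7 = 81)
(-440979 + 435848)*((-8*W(-9) + √(-152 - 33)) + (-241588 + A(-358))) = (-440979 + 435848)*((-8*(-16) + √(-152 - 33)) + (-241588 + 81)) = -5131*((128 + √(-185)) - 241507) = -5131*((128 + I*√185) - 241507) = -5131*(-241379 + I*√185) = 1238515649 - 5131*I*√185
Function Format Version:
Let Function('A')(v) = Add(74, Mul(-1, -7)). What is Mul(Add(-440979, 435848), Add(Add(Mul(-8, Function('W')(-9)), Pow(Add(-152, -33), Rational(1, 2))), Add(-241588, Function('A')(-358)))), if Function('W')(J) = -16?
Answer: Add(1238515649, Mul(-5131, I, Pow(185, Rational(1, 2)))) ≈ Add(1.2385e+9, Mul(-69789., I))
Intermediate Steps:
Function('A')(v) = 81 (Function('A')(v) = Add(74, 7) = 81)
Mul(Add(-440979, 435848), Add(Add(Mul(-8, Function('W')(-9)), Pow(Add(-152, -33), Rational(1, 2))), Add(-241588, Function('A')(-358)))) = Mul(Add(-440979, 435848), Add(Add(Mul(-8, -16), Pow(Add(-152, -33), Rational(1, 2))), Add(-241588, 81))) = Mul(-5131, Add(Add(128, Pow(-185, Rational(1, 2))), -241507)) = Mul(-5131, Add(Add(128, Mul(I, Pow(185, Rational(1, 2)))), -241507)) = Mul(-5131, Add(-241379, Mul(I, Pow(185, Rational(1, 2))))) = Add(1238515649, Mul(-5131, I, Pow(185, Rational(1, 2))))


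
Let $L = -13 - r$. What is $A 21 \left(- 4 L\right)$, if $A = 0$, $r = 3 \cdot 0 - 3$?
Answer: $0$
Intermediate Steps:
$r = -3$ ($r = 0 - 3 = -3$)
$L = -10$ ($L = -13 - -3 = -13 + 3 = -10$)
$A 21 \left(- 4 L\right) = 0 \cdot 21 \left(\left(-4\right) \left(-10\right)\right) = 0 \cdot 40 = 0$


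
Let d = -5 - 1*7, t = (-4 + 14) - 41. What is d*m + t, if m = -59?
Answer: 677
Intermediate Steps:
t = -31 (t = 10 - 41 = -31)
d = -12 (d = -5 - 7 = -12)
d*m + t = -12*(-59) - 31 = 708 - 31 = 677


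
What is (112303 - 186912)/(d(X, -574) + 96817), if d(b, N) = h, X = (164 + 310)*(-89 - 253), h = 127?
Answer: -74609/96944 ≈ -0.76961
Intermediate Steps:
X = -162108 (X = 474*(-342) = -162108)
d(b, N) = 127
(112303 - 186912)/(d(X, -574) + 96817) = (112303 - 186912)/(127 + 96817) = -74609/96944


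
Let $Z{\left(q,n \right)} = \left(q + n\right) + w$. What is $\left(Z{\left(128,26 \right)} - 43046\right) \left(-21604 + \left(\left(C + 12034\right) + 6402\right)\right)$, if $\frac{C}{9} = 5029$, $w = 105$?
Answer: $-1801033191$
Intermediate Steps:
$C = 45261$ ($C = 9 \cdot 5029 = 45261$)
$Z{\left(q,n \right)} = 105 + n + q$ ($Z{\left(q,n \right)} = \left(q + n\right) + 105 = \left(n + q\right) + 105 = 105 + n + q$)
$\left(Z{\left(128,26 \right)} - 43046\right) \left(-21604 + \left(\left(C + 12034\right) + 6402\right)\right) = \left(\left(105 + 26 + 128\right) - 43046\right) \left(-21604 + \left(\left(45261 + 12034\right) + 6402\right)\right) = \left(259 - 43046\right) \left(-21604 + \left(57295 + 6402\right)\right) = - 42787 \left(-21604 + 63697\right) = \left(-42787\right) 42093 = -1801033191$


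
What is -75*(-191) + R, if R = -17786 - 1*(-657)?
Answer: -2804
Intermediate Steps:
R = -17129 (R = -17786 + 657 = -17129)
-75*(-191) + R = -75*(-191) - 17129 = 14325 - 17129 = -2804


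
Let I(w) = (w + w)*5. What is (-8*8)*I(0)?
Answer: 0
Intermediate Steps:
I(w) = 10*w (I(w) = (2*w)*5 = 10*w)
(-8*8)*I(0) = (-8*8)*(10*0) = -64*0 = 0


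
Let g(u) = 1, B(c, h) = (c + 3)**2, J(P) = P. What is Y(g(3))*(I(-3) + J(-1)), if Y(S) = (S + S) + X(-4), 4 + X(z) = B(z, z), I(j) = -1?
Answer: 2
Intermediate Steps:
B(c, h) = (3 + c)**2
X(z) = -4 + (3 + z)**2
Y(S) = -3 + 2*S (Y(S) = (S + S) + (-4 + (3 - 4)**2) = 2*S + (-4 + (-1)**2) = 2*S + (-4 + 1) = 2*S - 3 = -3 + 2*S)
Y(g(3))*(I(-3) + J(-1)) = (-3 + 2*1)*(-1 - 1) = (-3 + 2)*(-2) = -1*(-2) = 2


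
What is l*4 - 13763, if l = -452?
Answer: -15571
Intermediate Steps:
l*4 - 13763 = -452*4 - 13763 = -1808 - 13763 = -15571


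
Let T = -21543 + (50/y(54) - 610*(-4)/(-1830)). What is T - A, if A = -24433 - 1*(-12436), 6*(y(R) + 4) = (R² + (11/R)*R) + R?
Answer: -84693494/8871 ≈ -9547.2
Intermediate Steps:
y(R) = -13/6 + R/6 + R²/6 (y(R) = -4 + ((R² + (11/R)*R) + R)/6 = -4 + ((R² + 11) + R)/6 = -4 + ((11 + R²) + R)/6 = -4 + (11 + R + R²)/6 = -4 + (11/6 + R/6 + R²/6) = -13/6 + R/6 + R²/6)
A = -11997 (A = -24433 + 12436 = -11997)
T = -191118881/8871 (T = -21543 + (50/(-13/6 + (⅙)*54 + (⅙)*54²) - 610*(-4)/(-1830)) = -21543 + (50/(-13/6 + 9 + (⅙)*2916) + 2440*(-1/1830)) = -21543 + (50/(-13/6 + 9 + 486) - 4/3) = -21543 + (50/(2957/6) - 4/3) = -21543 + (50*(6/2957) - 4/3) = -21543 + (300/2957 - 4/3) = -21543 - 10928/8871 = -191118881/8871 ≈ -21544.)
T - A = -191118881/8871 - 1*(-11997) = -191118881/8871 + 11997 = -84693494/8871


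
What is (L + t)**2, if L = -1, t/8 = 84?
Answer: 450241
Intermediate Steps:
t = 672 (t = 8*84 = 672)
(L + t)**2 = (-1 + 672)**2 = 671**2 = 450241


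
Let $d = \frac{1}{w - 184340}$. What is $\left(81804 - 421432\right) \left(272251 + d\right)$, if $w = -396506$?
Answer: $- \frac{26853690460441830}{290423} \approx -9.2464 \cdot 10^{10}$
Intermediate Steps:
$d = - \frac{1}{580846}$ ($d = \frac{1}{-396506 - 184340} = \frac{1}{-580846} = - \frac{1}{580846} \approx -1.7216 \cdot 10^{-6}$)
$\left(81804 - 421432\right) \left(272251 + d\right) = \left(81804 - 421432\right) \left(272251 - \frac{1}{580846}\right) = \left(-339628\right) \frac{158135904345}{580846} = - \frac{26853690460441830}{290423}$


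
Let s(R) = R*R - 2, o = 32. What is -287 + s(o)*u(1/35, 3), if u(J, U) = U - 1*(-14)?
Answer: 17087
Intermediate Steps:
s(R) = -2 + R² (s(R) = R² - 2 = -2 + R²)
u(J, U) = 14 + U (u(J, U) = U + 14 = 14 + U)
-287 + s(o)*u(1/35, 3) = -287 + (-2 + 32²)*(14 + 3) = -287 + (-2 + 1024)*17 = -287 + 1022*17 = -287 + 17374 = 17087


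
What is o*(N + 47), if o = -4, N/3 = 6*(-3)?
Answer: 28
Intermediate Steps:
N = -54 (N = 3*(6*(-3)) = 3*(-18) = -54)
o*(N + 47) = -4*(-54 + 47) = -4*(-7) = 28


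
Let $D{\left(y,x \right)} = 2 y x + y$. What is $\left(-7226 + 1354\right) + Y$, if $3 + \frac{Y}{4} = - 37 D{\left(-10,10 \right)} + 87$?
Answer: $25544$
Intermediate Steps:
$D{\left(y,x \right)} = y + 2 x y$ ($D{\left(y,x \right)} = 2 x y + y = y + 2 x y$)
$Y = 31416$ ($Y = -12 + 4 \left(- 37 \left(- 10 \left(1 + 2 \cdot 10\right)\right) + 87\right) = -12 + 4 \left(- 37 \left(- 10 \left(1 + 20\right)\right) + 87\right) = -12 + 4 \left(- 37 \left(\left(-10\right) 21\right) + 87\right) = -12 + 4 \left(\left(-37\right) \left(-210\right) + 87\right) = -12 + 4 \left(7770 + 87\right) = -12 + 4 \cdot 7857 = -12 + 31428 = 31416$)
$\left(-7226 + 1354\right) + Y = \left(-7226 + 1354\right) + 31416 = -5872 + 31416 = 25544$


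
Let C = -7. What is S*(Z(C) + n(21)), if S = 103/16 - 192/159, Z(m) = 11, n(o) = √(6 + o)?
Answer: 48785/848 + 13305*√3/848 ≈ 84.705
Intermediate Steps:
S = 4435/848 (S = 103*(1/16) - 192*1/159 = 103/16 - 64/53 = 4435/848 ≈ 5.2299)
S*(Z(C) + n(21)) = 4435*(11 + √(6 + 21))/848 = 4435*(11 + √27)/848 = 4435*(11 + 3*√3)/848 = 48785/848 + 13305*√3/848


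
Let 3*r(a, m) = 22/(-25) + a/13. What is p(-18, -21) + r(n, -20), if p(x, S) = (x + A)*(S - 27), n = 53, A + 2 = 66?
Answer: -2151761/975 ≈ -2206.9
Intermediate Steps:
A = 64 (A = -2 + 66 = 64)
p(x, S) = (-27 + S)*(64 + x) (p(x, S) = (x + 64)*(S - 27) = (64 + x)*(-27 + S) = (-27 + S)*(64 + x))
r(a, m) = -22/75 + a/39 (r(a, m) = (22/(-25) + a/13)/3 = (22*(-1/25) + a*(1/13))/3 = (-22/25 + a/13)/3 = -22/75 + a/39)
p(-18, -21) + r(n, -20) = (-1728 - 27*(-18) + 64*(-21) - 21*(-18)) + (-22/75 + (1/39)*53) = (-1728 + 486 - 1344 + 378) + (-22/75 + 53/39) = -2208 + 1039/975 = -2151761/975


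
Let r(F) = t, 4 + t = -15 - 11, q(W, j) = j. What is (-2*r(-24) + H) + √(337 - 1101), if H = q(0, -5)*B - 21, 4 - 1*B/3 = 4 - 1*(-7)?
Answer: 144 + 2*I*√191 ≈ 144.0 + 27.641*I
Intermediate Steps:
t = -30 (t = -4 + (-15 - 11) = -4 - 26 = -30)
r(F) = -30
B = -21 (B = 12 - 3*(4 - 1*(-7)) = 12 - 3*(4 + 7) = 12 - 3*11 = 12 - 33 = -21)
H = 84 (H = -5*(-21) - 21 = 105 - 21 = 84)
(-2*r(-24) + H) + √(337 - 1101) = (-2*(-30) + 84) + √(337 - 1101) = (60 + 84) + √(-764) = 144 + 2*I*√191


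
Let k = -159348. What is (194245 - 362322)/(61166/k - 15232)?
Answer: 1913052414/173374993 ≈ 11.034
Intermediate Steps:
(194245 - 362322)/(61166/k - 15232) = (194245 - 362322)/(61166/(-159348) - 15232) = -168077/(61166*(-1/159348) - 15232) = -168077/(-4369/11382 - 15232) = -168077/(-173374993/11382) = -168077*(-11382/173374993) = 1913052414/173374993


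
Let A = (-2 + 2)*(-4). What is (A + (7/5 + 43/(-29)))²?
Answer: 144/21025 ≈ 0.0068490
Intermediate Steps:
A = 0 (A = 0*(-4) = 0)
(A + (7/5 + 43/(-29)))² = (0 + (7/5 + 43/(-29)))² = (0 + (7*(⅕) + 43*(-1/29)))² = (0 + (7/5 - 43/29))² = (0 - 12/145)² = (-12/145)² = 144/21025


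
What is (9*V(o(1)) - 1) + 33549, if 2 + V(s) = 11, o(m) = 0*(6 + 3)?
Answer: 33629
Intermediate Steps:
o(m) = 0 (o(m) = 0*9 = 0)
V(s) = 9 (V(s) = -2 + 11 = 9)
(9*V(o(1)) - 1) + 33549 = (9*9 - 1) + 33549 = (81 - 1) + 33549 = 80 + 33549 = 33629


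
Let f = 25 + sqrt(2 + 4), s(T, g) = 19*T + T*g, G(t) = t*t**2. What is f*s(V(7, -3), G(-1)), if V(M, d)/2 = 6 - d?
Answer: 8100 + 324*sqrt(6) ≈ 8893.6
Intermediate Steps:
G(t) = t**3
V(M, d) = 12 - 2*d (V(M, d) = 2*(6 - d) = 12 - 2*d)
f = 25 + sqrt(6) ≈ 27.449
f*s(V(7, -3), G(-1)) = (25 + sqrt(6))*((12 - 2*(-3))*(19 + (-1)**3)) = (25 + sqrt(6))*((12 + 6)*(19 - 1)) = (25 + sqrt(6))*(18*18) = (25 + sqrt(6))*324 = 8100 + 324*sqrt(6)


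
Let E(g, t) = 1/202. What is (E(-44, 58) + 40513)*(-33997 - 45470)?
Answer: -650328286809/202 ≈ -3.2194e+9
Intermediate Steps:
E(g, t) = 1/202
(E(-44, 58) + 40513)*(-33997 - 45470) = (1/202 + 40513)*(-33997 - 45470) = (8183627/202)*(-79467) = -650328286809/202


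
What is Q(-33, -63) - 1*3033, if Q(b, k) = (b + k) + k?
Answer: -3192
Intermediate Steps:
Q(b, k) = b + 2*k
Q(-33, -63) - 1*3033 = (-33 + 2*(-63)) - 1*3033 = (-33 - 126) - 3033 = -159 - 3033 = -3192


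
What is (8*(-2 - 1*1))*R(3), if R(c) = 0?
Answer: 0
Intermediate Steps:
(8*(-2 - 1*1))*R(3) = (8*(-2 - 1*1))*0 = (8*(-2 - 1))*0 = (8*(-3))*0 = -24*0 = 0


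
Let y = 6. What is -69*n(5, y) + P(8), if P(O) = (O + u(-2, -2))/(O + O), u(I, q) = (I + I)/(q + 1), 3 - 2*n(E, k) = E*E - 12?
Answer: 1383/4 ≈ 345.75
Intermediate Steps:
n(E, k) = 15/2 - E²/2 (n(E, k) = 3/2 - (E*E - 12)/2 = 3/2 - (E² - 12)/2 = 3/2 - (-12 + E²)/2 = 3/2 + (6 - E²/2) = 15/2 - E²/2)
u(I, q) = 2*I/(1 + q) (u(I, q) = (2*I)/(1 + q) = 2*I/(1 + q))
P(O) = (4 + O)/(2*O) (P(O) = (O + 2*(-2)/(1 - 2))/(O + O) = (O + 2*(-2)/(-1))/((2*O)) = (O + 2*(-2)*(-1))*(1/(2*O)) = (O + 4)*(1/(2*O)) = (4 + O)*(1/(2*O)) = (4 + O)/(2*O))
-69*n(5, y) + P(8) = -69*(15/2 - ½*5²) + (½)*(4 + 8)/8 = -69*(15/2 - ½*25) + (½)*(⅛)*12 = -69*(15/2 - 25/2) + ¾ = -69*(-5) + ¾ = 345 + ¾ = 1383/4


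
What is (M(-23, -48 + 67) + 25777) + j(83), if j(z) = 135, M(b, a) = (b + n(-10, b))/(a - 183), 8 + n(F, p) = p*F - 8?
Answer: 4249377/164 ≈ 25911.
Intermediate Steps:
n(F, p) = -16 + F*p (n(F, p) = -8 + (p*F - 8) = -8 + (F*p - 8) = -8 + (-8 + F*p) = -16 + F*p)
M(b, a) = (-16 - 9*b)/(-183 + a) (M(b, a) = (b + (-16 - 10*b))/(a - 183) = (-16 - 9*b)/(-183 + a))
(M(-23, -48 + 67) + 25777) + j(83) = ((-16 - 9*(-23))/(-183 + (-48 + 67)) + 25777) + 135 = ((-16 + 207)/(-183 + 19) + 25777) + 135 = (191/(-164) + 25777) + 135 = (-1/164*191 + 25777) + 135 = (-191/164 + 25777) + 135 = 4227237/164 + 135 = 4249377/164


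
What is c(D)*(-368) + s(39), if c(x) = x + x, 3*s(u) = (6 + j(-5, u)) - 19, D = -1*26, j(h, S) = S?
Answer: 57434/3 ≈ 19145.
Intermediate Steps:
D = -26
s(u) = -13/3 + u/3 (s(u) = ((6 + u) - 19)/3 = (-13 + u)/3 = -13/3 + u/3)
c(x) = 2*x
c(D)*(-368) + s(39) = (2*(-26))*(-368) + (-13/3 + (⅓)*39) = -52*(-368) + (-13/3 + 13) = 19136 + 26/3 = 57434/3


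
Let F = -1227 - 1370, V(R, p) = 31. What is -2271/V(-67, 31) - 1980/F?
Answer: -5836407/80507 ≈ -72.496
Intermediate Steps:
F = -2597
-2271/V(-67, 31) - 1980/F = -2271/31 - 1980/(-2597) = -2271*1/31 - 1980*(-1/2597) = -2271/31 + 1980/2597 = -5836407/80507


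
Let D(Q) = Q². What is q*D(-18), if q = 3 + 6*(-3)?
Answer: -4860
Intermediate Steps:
q = -15 (q = 3 - 18 = -15)
q*D(-18) = -15*(-18)² = -15*324 = -4860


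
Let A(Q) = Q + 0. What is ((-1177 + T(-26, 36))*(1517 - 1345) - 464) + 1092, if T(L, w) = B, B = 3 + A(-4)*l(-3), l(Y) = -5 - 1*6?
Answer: -193732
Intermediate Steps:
A(Q) = Q
l(Y) = -11 (l(Y) = -5 - 6 = -11)
B = 47 (B = 3 - 4*(-11) = 3 + 44 = 47)
T(L, w) = 47
((-1177 + T(-26, 36))*(1517 - 1345) - 464) + 1092 = ((-1177 + 47)*(1517 - 1345) - 464) + 1092 = (-1130*172 - 464) + 1092 = (-194360 - 464) + 1092 = -194824 + 1092 = -193732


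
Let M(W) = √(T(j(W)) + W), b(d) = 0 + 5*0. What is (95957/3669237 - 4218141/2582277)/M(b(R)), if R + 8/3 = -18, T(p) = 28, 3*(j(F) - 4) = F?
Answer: -2538261912388*√7/22108301396181 ≈ -0.30376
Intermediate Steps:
j(F) = 4 + F/3
R = -62/3 (R = -8/3 - 18 = -62/3 ≈ -20.667)
b(d) = 0 (b(d) = 0 + 0 = 0)
M(W) = √(28 + W)
(95957/3669237 - 4218141/2582277)/M(b(R)) = (95957/3669237 - 4218141/2582277)/(√(28 + 0)) = (95957*(1/3669237) - 4218141*1/2582277)/(√28) = (95957/3669237 - 1406047/860759)/((2*√7)) = -2538261912388*√7/22108301396181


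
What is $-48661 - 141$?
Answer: $-48802$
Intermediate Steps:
$-48661 - 141 = -48802$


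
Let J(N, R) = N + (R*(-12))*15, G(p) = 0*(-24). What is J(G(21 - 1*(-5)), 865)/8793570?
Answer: -5190/293119 ≈ -0.017706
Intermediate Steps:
G(p) = 0
J(N, R) = N - 180*R (J(N, R) = N - 12*R*15 = N - 180*R)
J(G(21 - 1*(-5)), 865)/8793570 = (0 - 180*865)/8793570 = (0 - 155700)*(1/8793570) = -155700*1/8793570 = -5190/293119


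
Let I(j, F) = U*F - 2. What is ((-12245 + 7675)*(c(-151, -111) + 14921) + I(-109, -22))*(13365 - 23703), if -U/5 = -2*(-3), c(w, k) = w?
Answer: 697796825796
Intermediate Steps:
U = -30 (U = -(-10)*(-3) = -5*6 = -30)
I(j, F) = -2 - 30*F (I(j, F) = -30*F - 2 = -2 - 30*F)
((-12245 + 7675)*(c(-151, -111) + 14921) + I(-109, -22))*(13365 - 23703) = ((-12245 + 7675)*(-151 + 14921) + (-2 - 30*(-22)))*(13365 - 23703) = (-4570*14770 + (-2 + 660))*(-10338) = (-67498900 + 658)*(-10338) = -67498242*(-10338) = 697796825796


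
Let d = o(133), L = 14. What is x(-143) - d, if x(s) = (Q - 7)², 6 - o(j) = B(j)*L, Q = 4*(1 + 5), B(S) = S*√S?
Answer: 283 + 1862*√133 ≈ 21757.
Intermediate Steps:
B(S) = S^(3/2)
Q = 24 (Q = 4*6 = 24)
o(j) = 6 - 14*j^(3/2) (o(j) = 6 - j^(3/2)*14 = 6 - 14*j^(3/2))
d = 6 - 1862*√133 ≈ -21468.
x(s) = 289 (x(s) = (24 - 7)² = 17² = 289)
x(-143) - d = 289 - (6 - 1862*√133) = 289 + (-6 + 1862*√133) = 283 + 1862*√133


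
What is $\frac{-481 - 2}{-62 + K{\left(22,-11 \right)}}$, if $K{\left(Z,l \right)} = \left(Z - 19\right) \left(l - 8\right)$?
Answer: $\frac{69}{17} \approx 4.0588$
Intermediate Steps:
$K{\left(Z,l \right)} = \left(-19 + Z\right) \left(-8 + l\right)$
$\frac{-481 - 2}{-62 + K{\left(22,-11 \right)}} = \frac{-481 - 2}{-62 + \left(152 - -209 - 176 + 22 \left(-11\right)\right)} = - \frac{483}{-62 + \left(152 + 209 - 176 - 242\right)} = - \frac{483}{-62 - 57} = - \frac{483}{-119} = \left(-483\right) \left(- \frac{1}{119}\right) = \frac{69}{17}$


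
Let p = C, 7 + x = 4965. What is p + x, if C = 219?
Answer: 5177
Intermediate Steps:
x = 4958 (x = -7 + 4965 = 4958)
p = 219
p + x = 219 + 4958 = 5177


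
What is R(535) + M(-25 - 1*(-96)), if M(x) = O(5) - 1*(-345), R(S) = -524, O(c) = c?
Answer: -174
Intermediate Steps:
M(x) = 350 (M(x) = 5 - 1*(-345) = 5 + 345 = 350)
R(535) + M(-25 - 1*(-96)) = -524 + 350 = -174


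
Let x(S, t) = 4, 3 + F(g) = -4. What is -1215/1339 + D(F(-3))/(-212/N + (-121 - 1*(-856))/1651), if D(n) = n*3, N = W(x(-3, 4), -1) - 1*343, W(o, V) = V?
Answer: -4175620629/201804707 ≈ -20.691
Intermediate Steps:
F(g) = -7 (F(g) = -3 - 4 = -7)
N = -344 (N = -1 - 1*343 = -1 - 343 = -344)
D(n) = 3*n
-1215/1339 + D(F(-3))/(-212/N + (-121 - 1*(-856))/1651) = -1215/1339 + (3*(-7))/(-212/(-344) + (-121 - 1*(-856))/1651) = -1215*1/1339 - 21/(-212*(-1/344) + (-121 + 856)*(1/1651)) = -1215/1339 - 21/(53/86 + 735*(1/1651)) = -1215/1339 - 21/(53/86 + 735/1651) = -1215/1339 - 21/150713/141986 = -1215/1339 - 21*141986/150713 = -1215/1339 - 2981706/150713 = -4175620629/201804707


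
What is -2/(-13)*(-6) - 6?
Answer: -90/13 ≈ -6.9231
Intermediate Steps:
-2/(-13)*(-6) - 6 = -2*(-1/13)*(-6) - 6 = (2/13)*(-6) - 6 = -12/13 - 6 = -90/13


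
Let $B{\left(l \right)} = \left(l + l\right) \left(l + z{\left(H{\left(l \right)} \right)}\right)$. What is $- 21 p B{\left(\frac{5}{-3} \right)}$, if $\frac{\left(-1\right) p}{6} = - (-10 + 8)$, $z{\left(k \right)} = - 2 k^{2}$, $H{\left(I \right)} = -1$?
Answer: $3080$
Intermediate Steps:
$p = -12$ ($p = - 6 \left(- (-10 + 8)\right) = - 6 \left(\left(-1\right) \left(-2\right)\right) = \left(-6\right) 2 = -12$)
$B{\left(l \right)} = 2 l \left(-2 + l\right)$ ($B{\left(l \right)} = \left(l + l\right) \left(l - 2 \left(-1\right)^{2}\right) = 2 l \left(l - 2\right) = 2 l \left(-2 + l\right)$)
$- 21 p B{\left(\frac{5}{-3} \right)} = \left(-21\right) \left(-12\right) 2 \frac{5}{-3} \left(-2 + \frac{5}{-3}\right) = 252 \cdot 2 \cdot 5 \left(- \frac{1}{3}\right) \left(-2 + 5 \left(- \frac{1}{3}\right)\right) = 252 \cdot 2 \left(- \frac{5}{3}\right) \left(-2 - \frac{5}{3}\right) = 252 \cdot 2 \left(- \frac{5}{3}\right) \left(- \frac{11}{3}\right) = 252 \cdot \frac{110}{9} = 3080$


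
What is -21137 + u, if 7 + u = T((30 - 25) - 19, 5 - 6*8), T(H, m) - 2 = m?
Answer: -21185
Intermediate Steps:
T(H, m) = 2 + m
u = -48 (u = -7 + (2 + (5 - 6*8)) = -7 + (2 + (5 - 48)) = -7 + (2 - 43) = -7 - 41 = -48)
-21137 + u = -21137 - 48 = -21185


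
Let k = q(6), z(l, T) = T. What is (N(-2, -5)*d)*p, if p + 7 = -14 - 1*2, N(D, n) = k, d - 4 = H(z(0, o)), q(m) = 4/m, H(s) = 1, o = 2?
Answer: -230/3 ≈ -76.667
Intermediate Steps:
k = 2/3 (k = 4/6 = 4*(1/6) = 2/3 ≈ 0.66667)
d = 5 (d = 4 + 1 = 5)
N(D, n) = 2/3
p = -23 (p = -7 + (-14 - 1*2) = -7 + (-14 - 2) = -7 - 16 = -23)
(N(-2, -5)*d)*p = ((2/3)*5)*(-23) = (10/3)*(-23) = -230/3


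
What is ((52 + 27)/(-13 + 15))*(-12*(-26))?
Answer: 12324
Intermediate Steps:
((52 + 27)/(-13 + 15))*(-12*(-26)) = (79/2)*312 = 12324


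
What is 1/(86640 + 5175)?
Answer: 1/91815 ≈ 1.0891e-5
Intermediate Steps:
1/(86640 + 5175) = 1/91815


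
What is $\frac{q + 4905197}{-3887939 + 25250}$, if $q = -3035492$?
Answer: $- \frac{623235}{1287563} \approx -0.48404$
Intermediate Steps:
$\frac{q + 4905197}{-3887939 + 25250} = \frac{-3035492 + 4905197}{-3887939 + 25250} = \frac{1869705}{-3862689} = 1869705 \left(- \frac{1}{3862689}\right) = - \frac{623235}{1287563}$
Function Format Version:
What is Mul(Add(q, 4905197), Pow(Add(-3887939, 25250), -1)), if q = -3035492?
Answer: Rational(-623235, 1287563) ≈ -0.48404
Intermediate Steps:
Mul(Add(q, 4905197), Pow(Add(-3887939, 25250), -1)) = Mul(Add(-3035492, 4905197), Pow(Add(-3887939, 25250), -1)) = Mul(1869705, Pow(-3862689, -1)) = Mul(1869705, Rational(-1, 3862689)) = Rational(-623235, 1287563)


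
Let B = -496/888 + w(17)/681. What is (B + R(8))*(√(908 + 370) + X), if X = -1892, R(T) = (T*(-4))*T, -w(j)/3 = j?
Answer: 12234415556/25197 - 6466393*√142/8399 ≈ 4.7638e+5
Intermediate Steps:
w(j) = -3*j
R(T) = -4*T² (R(T) = (-4*T)*T = -4*T²)
B = -15961/25197 (B = -496/888 - 3*17/681 = -496*1/888 - 51*1/681 = -62/111 - 17/227 = -15961/25197 ≈ -0.63345)
(B + R(8))*(√(908 + 370) + X) = (-15961/25197 - 4*8²)*(√(908 + 370) - 1892) = (-15961/25197 - 4*64)*(√1278 - 1892) = (-15961/25197 - 256)*(3*√142 - 1892) = -6466393*(-1892 + 3*√142)/25197 = 12234415556/25197 - 6466393*√142/8399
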